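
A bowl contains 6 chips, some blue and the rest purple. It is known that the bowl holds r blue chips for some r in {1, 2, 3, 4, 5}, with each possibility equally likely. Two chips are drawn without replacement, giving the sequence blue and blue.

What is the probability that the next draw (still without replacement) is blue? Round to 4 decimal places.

0.5625

Under each hypothesis, the probability of the observed sequence is: P(data | r = 1) = (1/6)(0/5) = 0; P(data | r = 2) = (2/6)(1/5) = 1/15; P(data | r = 3) = (3/6)(2/5) = 1/5; P(data | r = 4) = (4/6)(3/5) = 2/5; P(data | r = 5) = (5/6)(4/5) = 2/3.
The prior-weighted likelihoods are 1/5 · 0 = 0, 1/5 · 1/15 = 1/75, 1/5 · 1/5 = 1/25, 1/5 · 2/5 = 2/25, 1/5 · 2/3 = 2/15; summing to 4/15.
The posterior is then P(r = 1 | data) = 0, P(r = 2 | data) = 1/20, P(r = 3 | data) = 3/20, P(r = 4 | data) = 3/10, P(r = 5 | data) = 1/2.
The predictive probability is P(blue next | data) = (0)(1/20) + (1/4)(3/20) + (1/2)(3/10) + (3/4)(1/2) = 9/16.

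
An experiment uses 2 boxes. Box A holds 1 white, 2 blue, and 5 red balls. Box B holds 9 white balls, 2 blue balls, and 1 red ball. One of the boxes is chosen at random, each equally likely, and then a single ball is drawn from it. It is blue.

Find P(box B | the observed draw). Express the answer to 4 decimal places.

0.4000

The likelihood of this draw under each hypothesis: P(data | box A) = (2/8) = 1/4; P(data | box B) = (2/12) = 1/6.
Weighting by the prior gives 1/2 · 1/4 = 1/8, 1/2 · 1/6 = 1/12; with total 5/24.
By Bayes' rule, P(box B | data) = (1/12) / (5/24) = 2/5.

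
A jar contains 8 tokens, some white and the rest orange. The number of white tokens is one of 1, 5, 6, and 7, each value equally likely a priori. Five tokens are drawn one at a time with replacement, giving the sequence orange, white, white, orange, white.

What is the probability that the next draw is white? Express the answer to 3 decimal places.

Compute the likelihood of the observed sequence for each case: P(data | r = 1) = (7/8)(1/8)(1/8)(7/8)(1/8) = 0.0014954; P(data | r = 5) = (3/8)(5/8)(5/8)(3/8)(5/8) = 0.034332; P(data | r = 6) = (2/8)(6/8)(6/8)(2/8)(6/8) = 0.026367; P(data | r = 7) = (1/8)(7/8)(7/8)(1/8)(7/8) = 0.010468.
Weighting by the prior gives 1/4 · 0.0014954 = 0.00037384, 1/4 · 0.034332 = 0.0085831, 1/4 · 0.026367 = 0.0065918, 1/4 · 0.010468 = 0.0026169; with total 0.018166.
The posterior is then P(r = 1 | data) = 0.02058, P(r = 5 | data) = 0.47249, P(r = 6 | data) = 0.36287, P(r = 7 | data) = 0.14406.
So P(white next | data) = Σ P(white next | H) P(H | data) = (1/8)(0.02058) + (5/8)(0.47249) + (3/4)(0.36287) + (7/8)(0.14406) = 0.69608.

0.696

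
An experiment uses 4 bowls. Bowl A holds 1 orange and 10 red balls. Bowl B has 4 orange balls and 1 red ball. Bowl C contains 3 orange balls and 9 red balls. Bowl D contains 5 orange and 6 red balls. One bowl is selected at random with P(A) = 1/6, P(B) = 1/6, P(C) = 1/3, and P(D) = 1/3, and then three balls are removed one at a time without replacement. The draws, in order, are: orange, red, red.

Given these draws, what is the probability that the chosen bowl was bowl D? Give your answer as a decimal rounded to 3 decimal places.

0.420

Under each hypothesis, the probability of the observed sequence is: P(data | bowl A) = (1/11)(10/10)(9/9) = 1/11; P(data | bowl B) = (4/5)(1/4)(0/3) = 0; P(data | bowl C) = (3/12)(9/11)(8/10) = 9/55; P(data | bowl D) = (5/11)(6/10)(5/9) = 5/33.
The prior-weighted likelihoods are 1/6 · 1/11 = 1/66, 1/6 · 0 = 0, 1/3 · 9/55 = 3/55, 1/3 · 5/33 = 5/99; summing to 119/990.
Therefore the posterior P(bowl D | data) = (5/99) / (119/990) = 50/119.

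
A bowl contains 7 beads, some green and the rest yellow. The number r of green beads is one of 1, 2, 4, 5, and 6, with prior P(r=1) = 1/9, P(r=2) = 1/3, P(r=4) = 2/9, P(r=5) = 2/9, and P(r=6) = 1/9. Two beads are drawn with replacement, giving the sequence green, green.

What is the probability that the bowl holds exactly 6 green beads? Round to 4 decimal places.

Compute the likelihood of the observed sequence for each case: P(data | r = 1) = (1/7)(1/7) = 1/49; P(data | r = 2) = (2/7)(2/7) = 4/49; P(data | r = 4) = (4/7)(4/7) = 16/49; P(data | r = 5) = (5/7)(5/7) = 25/49; P(data | r = 6) = (6/7)(6/7) = 36/49.
Multiplying each by its prior: 1/9 · 1/49 = 1/441, 1/3 · 4/49 = 4/147, 2/9 · 16/49 = 32/441, 2/9 · 25/49 = 50/441, 1/9 · 36/49 = 4/49; these sum to 131/441.
Hence P(r = 6 | data) = (4/49) / (131/441) = 36/131.

0.2748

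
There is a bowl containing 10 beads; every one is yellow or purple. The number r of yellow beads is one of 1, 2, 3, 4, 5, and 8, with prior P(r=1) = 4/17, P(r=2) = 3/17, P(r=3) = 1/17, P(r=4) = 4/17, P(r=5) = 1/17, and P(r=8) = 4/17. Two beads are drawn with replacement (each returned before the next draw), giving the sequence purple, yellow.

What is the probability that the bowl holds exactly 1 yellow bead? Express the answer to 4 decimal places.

Compute the likelihood of the observed sequence for each case: P(data | r = 1) = (9/10)(1/10) = 0.09; P(data | r = 2) = (8/10)(2/10) = 0.16; P(data | r = 3) = (7/10)(3/10) = 0.21; P(data | r = 4) = (6/10)(4/10) = 0.24; P(data | r = 5) = (5/10)(5/10) = 0.25; P(data | r = 8) = (2/10)(8/10) = 0.16.
Weighting by the prior gives 4/17 · 0.09 = 0.021176, 3/17 · 0.16 = 0.028235, 1/17 · 0.21 = 0.012353, 4/17 · 0.24 = 0.056471, 1/17 · 0.25 = 0.014706, 4/17 · 0.16 = 0.037647; summing to 0.17059.
Hence P(r = 1 | data) = (0.021176) / (0.17059) = 0.12414.

0.1241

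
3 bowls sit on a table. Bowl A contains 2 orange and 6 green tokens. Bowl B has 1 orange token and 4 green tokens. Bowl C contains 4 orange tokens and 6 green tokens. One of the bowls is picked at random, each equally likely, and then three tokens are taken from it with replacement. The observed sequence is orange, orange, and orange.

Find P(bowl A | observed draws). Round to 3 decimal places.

0.178

For each hypothesis, P(data | H) works out to: P(data | bowl A) = (2/8)(2/8)(2/8) = 0.015625; P(data | bowl B) = (1/5)(1/5)(1/5) = 0.008; P(data | bowl C) = (4/10)(4/10)(4/10) = 0.064.
The prior-weighted likelihoods are 1/3 · 0.015625 = 0.0052083, 1/3 · 0.008 = 0.0026667, 1/3 · 0.064 = 0.021333; these sum to 0.029208.
So P(bowl A | data) = (0.0052083) / (0.029208) = 0.17832.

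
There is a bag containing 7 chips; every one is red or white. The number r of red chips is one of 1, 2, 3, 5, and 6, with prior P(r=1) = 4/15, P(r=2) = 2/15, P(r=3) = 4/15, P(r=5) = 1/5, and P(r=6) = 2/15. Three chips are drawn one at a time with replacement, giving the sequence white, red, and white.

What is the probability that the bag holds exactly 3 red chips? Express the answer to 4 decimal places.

The likelihood of the observed sequence under each hypothesis: P(data | r = 1) = (6/7)(1/7)(6/7) = 0.10496; P(data | r = 2) = (5/7)(2/7)(5/7) = 0.14577; P(data | r = 3) = (4/7)(3/7)(4/7) = 0.13994; P(data | r = 5) = (2/7)(5/7)(2/7) = 0.058309; P(data | r = 6) = (1/7)(6/7)(1/7) = 0.017493.
Multiplying each by its prior: 4/15 · 0.10496 = 0.027988, 2/15 · 0.14577 = 0.019436, 4/15 · 0.13994 = 0.037318, 1/5 · 0.058309 = 0.011662, 2/15 · 0.017493 = 0.0023324; these sum to 0.098737.
Therefore the posterior P(r = 3 | data) = (0.037318) / (0.098737) = 0.37795.

0.3780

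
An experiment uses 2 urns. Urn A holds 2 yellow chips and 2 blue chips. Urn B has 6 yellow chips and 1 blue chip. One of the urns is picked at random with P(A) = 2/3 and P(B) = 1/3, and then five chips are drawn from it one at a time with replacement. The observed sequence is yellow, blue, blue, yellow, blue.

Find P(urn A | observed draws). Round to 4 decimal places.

0.9669

Compute the likelihood of the observed sequence for each case: P(data | urn A) = (2/4)(2/4)(2/4)(2/4)(2/4) = 0.03125; P(data | urn B) = (6/7)(1/7)(1/7)(6/7)(1/7) = 0.002142.
Weighting by the prior gives 2/3 · 0.03125 = 0.020833, 1/3 · 0.002142 = 0.00071399; with total 0.021547.
Therefore the posterior P(urn A | data) = (0.020833) / (0.021547) = 0.96686.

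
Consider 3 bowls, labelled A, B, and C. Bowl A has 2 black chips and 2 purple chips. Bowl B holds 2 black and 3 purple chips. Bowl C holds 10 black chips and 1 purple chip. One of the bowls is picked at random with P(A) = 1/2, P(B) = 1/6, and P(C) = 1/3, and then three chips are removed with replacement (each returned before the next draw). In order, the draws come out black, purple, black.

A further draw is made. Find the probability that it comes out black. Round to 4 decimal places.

For each hypothesis, P(data | H) works out to: P(data | bowl A) = (2/4)(2/4)(2/4) = 0.125; P(data | bowl B) = (2/5)(3/5)(2/5) = 0.096; P(data | bowl C) = (10/11)(1/11)(10/11) = 0.075131.
The prior-weighted likelihoods are 1/2 · 0.125 = 0.0625, 1/6 · 0.096 = 0.016, 1/3 · 0.075131 = 0.025044; these sum to 0.10354.
The posterior is then P(bowl A | data) = 0.60361, P(bowl B | data) = 0.15452, P(bowl C | data) = 0.24187.
So P(black next | data) = Σ P(black next | H) P(H | data) = (1/2)(0.60361) + (2/5)(0.15452) + (10/11)(0.24187) = 0.58349.

0.5835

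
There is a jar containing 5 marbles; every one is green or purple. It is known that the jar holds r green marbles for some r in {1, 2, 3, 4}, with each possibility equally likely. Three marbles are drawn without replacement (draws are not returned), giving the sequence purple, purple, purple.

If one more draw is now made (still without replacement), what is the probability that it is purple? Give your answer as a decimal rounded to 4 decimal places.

Under each hypothesis, the probability of the observed sequence is: P(data | r = 1) = (4/5)(3/4)(2/3) = 2/5; P(data | r = 2) = (3/5)(2/4)(1/3) = 1/10; P(data | r = 3) = (2/5)(1/4)(0/3) = 0; P(data | r = 4) = (1/5)(0/4) = 0.
Multiplying each by its prior: 1/4 · 2/5 = 1/10, 1/4 · 1/10 = 1/40, 1/4 · 0 = 0, 1/4 · 0 = 0; with total 1/8.
The posterior is then P(r = 1 | data) = 4/5, P(r = 2 | data) = 1/5, P(r = 3 | data) = 0, P(r = 4 | data) = 0.
Averaging over the posterior, P(purple next | data) = (1/2)(4/5) + (0)(1/5) = 2/5.

0.4000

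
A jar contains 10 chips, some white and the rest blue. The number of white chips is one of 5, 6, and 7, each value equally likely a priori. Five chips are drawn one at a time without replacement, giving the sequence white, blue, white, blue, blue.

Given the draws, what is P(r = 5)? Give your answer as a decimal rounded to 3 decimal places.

0.552

The likelihood of the observed sequence under each hypothesis: P(data | r = 5) = (5/10)(5/9)(4/8)(4/7)(3/6) = 0.039683; P(data | r = 6) = (6/10)(4/9)(5/8)(3/7)(2/6) = 0.02381; P(data | r = 7) = (7/10)(3/9)(6/8)(2/7)(1/6) = 0.0083333.
Weighting by the prior gives 1/3 · 0.039683 = 0.013228, 1/3 · 0.02381 = 0.0079365, 1/3 · 0.0083333 = 0.0027778; these sum to 0.023942.
Therefore the posterior P(r = 5 | data) = (0.013228) / (0.023942) = 0.55249.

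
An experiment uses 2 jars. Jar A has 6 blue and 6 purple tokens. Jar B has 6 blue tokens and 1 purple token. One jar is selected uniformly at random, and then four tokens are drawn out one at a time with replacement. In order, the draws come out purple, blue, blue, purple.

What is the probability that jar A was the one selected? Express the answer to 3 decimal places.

For each hypothesis, P(data | H) works out to: P(data | jar A) = (6/12)(6/12)(6/12)(6/12) = 0.0625; P(data | jar B) = (1/7)(6/7)(6/7)(1/7) = 0.014994.
Multiplying each by its prior: 1/2 · 0.0625 = 0.03125, 1/2 · 0.014994 = 0.0074969; with total 0.038747.
So P(jar A | data) = (0.03125) / (0.038747) = 0.80652.

0.807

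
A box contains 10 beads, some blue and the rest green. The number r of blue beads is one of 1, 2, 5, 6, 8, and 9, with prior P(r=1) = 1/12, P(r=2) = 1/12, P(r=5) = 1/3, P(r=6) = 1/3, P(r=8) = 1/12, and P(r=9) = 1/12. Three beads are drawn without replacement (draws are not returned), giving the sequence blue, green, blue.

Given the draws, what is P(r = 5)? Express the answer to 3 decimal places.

0.370

The likelihood of the observed sequence under each hypothesis: P(data | r = 1) = (1/10)(9/9)(0/8) = 0; P(data | r = 2) = (2/10)(8/9)(1/8) = 1/45; P(data | r = 5) = (5/10)(5/9)(4/8) = 5/36; P(data | r = 6) = (6/10)(4/9)(5/8) = 1/6; P(data | r = 8) = (8/10)(2/9)(7/8) = 7/45; P(data | r = 9) = (9/10)(1/9)(8/8) = 1/10.
The prior-weighted likelihoods are 1/12 · 0 = 0, 1/12 · 1/45 = 1/540, 1/3 · 5/36 = 5/108, 1/3 · 1/6 = 1/18, 1/12 · 7/45 = 7/540, 1/12 · 1/10 = 1/120; with total 1/8.
Hence P(r = 5 | data) = (5/108) / (1/8) = 10/27.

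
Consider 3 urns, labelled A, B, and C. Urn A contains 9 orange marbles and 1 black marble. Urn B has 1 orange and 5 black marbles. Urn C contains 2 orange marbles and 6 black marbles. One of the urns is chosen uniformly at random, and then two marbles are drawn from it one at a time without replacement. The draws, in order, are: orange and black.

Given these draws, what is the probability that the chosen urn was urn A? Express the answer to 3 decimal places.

Compute the likelihood of the observed sequence for each case: P(data | urn A) = (9/10)(1/9) = 1/10; P(data | urn B) = (1/6)(5/5) = 1/6; P(data | urn C) = (2/8)(6/7) = 3/14.
The prior-weighted likelihoods are 1/3 · 1/10 = 1/30, 1/3 · 1/6 = 1/18, 1/3 · 3/14 = 1/14; with total 101/630.
Therefore the posterior P(urn A | data) = (1/30) / (101/630) = 21/101.

0.208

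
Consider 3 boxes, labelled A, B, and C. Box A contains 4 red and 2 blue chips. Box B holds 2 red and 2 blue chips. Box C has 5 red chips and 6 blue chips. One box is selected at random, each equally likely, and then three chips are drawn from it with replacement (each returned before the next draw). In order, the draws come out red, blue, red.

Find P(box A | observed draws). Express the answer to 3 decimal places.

Compute the likelihood of the observed sequence for each case: P(data | box A) = (4/6)(2/6)(4/6) = 0.14815; P(data | box B) = (2/4)(2/4)(2/4) = 0.125; P(data | box C) = (5/11)(6/11)(5/11) = 0.1127.
Weighting by the prior gives 1/3 · 0.14815 = 0.049383, 1/3 · 0.125 = 0.041667, 1/3 · 0.1127 = 0.037566; these sum to 0.12862.
Therefore the posterior P(box A | data) = (0.049383) / (0.12862) = 0.38396.

0.384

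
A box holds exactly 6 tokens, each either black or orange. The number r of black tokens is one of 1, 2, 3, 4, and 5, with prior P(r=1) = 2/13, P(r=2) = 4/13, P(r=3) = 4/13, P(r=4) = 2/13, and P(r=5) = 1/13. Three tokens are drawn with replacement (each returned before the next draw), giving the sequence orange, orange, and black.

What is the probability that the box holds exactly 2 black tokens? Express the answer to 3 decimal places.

Compute the likelihood of the observed sequence for each case: P(data | r = 1) = (5/6)(5/6)(1/6) = 0.11574; P(data | r = 2) = (4/6)(4/6)(2/6) = 0.14815; P(data | r = 3) = (3/6)(3/6)(3/6) = 0.125; P(data | r = 4) = (2/6)(2/6)(4/6) = 0.074074; P(data | r = 5) = (1/6)(1/6)(5/6) = 0.023148.
The prior-weighted likelihoods are 2/13 · 0.11574 = 0.017806, 4/13 · 0.14815 = 0.045584, 4/13 · 0.125 = 0.038462, 2/13 · 0.074074 = 0.011396, 1/13 · 0.023148 = 0.0017806; these sum to 0.11503.
Hence P(r = 2 | data) = (0.045584) / (0.11503) = 0.39628.

0.396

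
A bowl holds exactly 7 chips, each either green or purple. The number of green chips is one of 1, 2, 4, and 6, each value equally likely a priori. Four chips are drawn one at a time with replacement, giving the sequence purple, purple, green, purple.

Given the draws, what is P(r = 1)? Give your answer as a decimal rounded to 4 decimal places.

Under each hypothesis, the probability of the observed sequence is: P(data | r = 1) = (6/7)(6/7)(1/7)(6/7) = 0.089963; P(data | r = 2) = (5/7)(5/7)(2/7)(5/7) = 0.10412; P(data | r = 4) = (3/7)(3/7)(4/7)(3/7) = 0.044981; P(data | r = 6) = (1/7)(1/7)(6/7)(1/7) = 0.002499.
The prior-weighted likelihoods are 1/4 · 0.089963 = 0.022491, 1/4 · 0.10412 = 0.026031, 1/4 · 0.044981 = 0.011245, 1/4 · 0.002499 = 0.00062474; with total 0.060392.
Hence P(r = 1 | data) = (0.022491) / (0.060392) = 0.37241.

0.3724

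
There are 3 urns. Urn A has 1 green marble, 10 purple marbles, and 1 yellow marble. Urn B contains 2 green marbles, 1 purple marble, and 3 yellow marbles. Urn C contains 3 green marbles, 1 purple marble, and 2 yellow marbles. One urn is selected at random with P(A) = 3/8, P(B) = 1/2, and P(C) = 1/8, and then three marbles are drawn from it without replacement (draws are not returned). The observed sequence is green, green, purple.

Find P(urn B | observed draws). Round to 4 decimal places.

0.5714

For each hypothesis, P(data | H) works out to: P(data | urn A) = (1/12)(0/11) = 0; P(data | urn B) = (2/6)(1/5)(1/4) = 1/60; P(data | urn C) = (3/6)(2/5)(1/4) = 1/20.
Multiplying each by its prior: 3/8 · 0 = 0, 1/2 · 1/60 = 1/120, 1/8 · 1/20 = 1/160; these sum to 7/480.
Therefore the posterior P(urn B | data) = (1/120) / (7/480) = 4/7.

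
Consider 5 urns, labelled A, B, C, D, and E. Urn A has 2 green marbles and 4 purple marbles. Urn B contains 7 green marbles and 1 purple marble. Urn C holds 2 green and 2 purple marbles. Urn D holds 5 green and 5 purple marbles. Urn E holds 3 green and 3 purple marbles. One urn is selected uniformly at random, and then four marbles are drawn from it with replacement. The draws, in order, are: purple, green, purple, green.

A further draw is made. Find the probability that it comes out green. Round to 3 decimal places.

The likelihood of the observed sequence under each hypothesis: P(data | urn A) = (4/6)(2/6)(4/6)(2/6) = 0.049383; P(data | urn B) = (1/8)(7/8)(1/8)(7/8) = 0.011963; P(data | urn C) = (2/4)(2/4)(2/4)(2/4) = 0.0625; P(data | urn D) = (5/10)(5/10)(5/10)(5/10) = 0.0625; P(data | urn E) = (3/6)(3/6)(3/6)(3/6) = 0.0625.
Weighting by the prior gives 1/5 · 0.049383 = 0.0098765, 1/5 · 0.011963 = 0.0023926, 1/5 · 0.0625 = 0.0125, 1/5 · 0.0625 = 0.0125, 1/5 · 0.0625 = 0.0125; these sum to 0.049769.
The posterior is then P(urn A | data) = 0.19845, P(urn B | data) = 0.048074, P(urn C | data) = 0.25116, P(urn D | data) = 0.25116, P(urn E | data) = 0.25116.
Averaging over the posterior, P(green next | data) = (1/3)(0.19845) + (7/8)(0.048074) + (1/2)(0.25116) + (1/2)(0.25116) + (1/2)(0.25116) = 0.48495.

0.485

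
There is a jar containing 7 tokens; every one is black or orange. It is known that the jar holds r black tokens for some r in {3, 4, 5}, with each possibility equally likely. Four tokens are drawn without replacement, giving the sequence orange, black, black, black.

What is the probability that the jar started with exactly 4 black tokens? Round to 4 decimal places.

0.3333

Compute the likelihood of the observed sequence for each case: P(data | r = 3) = (4/7)(3/6)(2/5)(1/4) = 1/35; P(data | r = 4) = (3/7)(4/6)(3/5)(2/4) = 3/35; P(data | r = 5) = (2/7)(5/6)(4/5)(3/4) = 1/7.
Weighting by the prior gives 1/3 · 1/35 = 1/105, 1/3 · 3/35 = 1/35, 1/3 · 1/7 = 1/21; these sum to 3/35.
So P(r = 4 | data) = (1/35) / (3/35) = 1/3.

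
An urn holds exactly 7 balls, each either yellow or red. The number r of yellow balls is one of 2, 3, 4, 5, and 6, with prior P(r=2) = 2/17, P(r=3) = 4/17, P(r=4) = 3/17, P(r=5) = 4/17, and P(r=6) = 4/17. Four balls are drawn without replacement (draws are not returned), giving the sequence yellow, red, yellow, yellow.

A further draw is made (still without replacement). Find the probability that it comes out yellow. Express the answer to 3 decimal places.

0.686

Under each hypothesis, the probability of the observed sequence is: P(data | r = 2) = (2/7)(5/6)(1/5)(0/4) = 0; P(data | r = 3) = (3/7)(4/6)(2/5)(1/4) = 1/35; P(data | r = 4) = (4/7)(3/6)(3/5)(2/4) = 3/35; P(data | r = 5) = (5/7)(2/6)(4/5)(3/4) = 1/7; P(data | r = 6) = (6/7)(1/6)(5/5)(4/4) = 1/7.
The prior-weighted likelihoods are 2/17 · 0 = 0, 4/17 · 1/35 = 4/595, 3/17 · 3/35 = 9/595, 4/17 · 1/7 = 4/119, 4/17 · 1/7 = 4/119; these sum to 53/595.
Dividing through by the total gives posterior P(r = 2 | data) = 0, P(r = 3 | data) = 4/53, P(r = 4 | data) = 9/53, P(r = 5 | data) = 20/53, P(r = 6 | data) = 20/53.
Averaging over the posterior, P(yellow next | data) = (0)(4/53) + (1/3)(9/53) + (2/3)(20/53) + (1)(20/53) = 109/159.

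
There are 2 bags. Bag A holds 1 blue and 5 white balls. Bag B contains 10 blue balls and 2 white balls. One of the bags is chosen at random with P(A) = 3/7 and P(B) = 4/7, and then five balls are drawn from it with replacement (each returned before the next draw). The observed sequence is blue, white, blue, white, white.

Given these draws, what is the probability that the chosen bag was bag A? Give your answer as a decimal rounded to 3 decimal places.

0.789

Compute the likelihood of the observed sequence for each case: P(data | bag A) = (1/6)(5/6)(1/6)(5/6)(5/6) = 0.016075; P(data | bag B) = (10/12)(2/12)(10/12)(2/12)(2/12) = 0.003215.
The prior-weighted likelihoods are 3/7 · 0.016075 = 0.0068893, 4/7 · 0.003215 = 0.0018372; these sum to 0.0087265.
Therefore the posterior P(bag A | data) = (0.0068893) / (0.0087265) = 0.78947.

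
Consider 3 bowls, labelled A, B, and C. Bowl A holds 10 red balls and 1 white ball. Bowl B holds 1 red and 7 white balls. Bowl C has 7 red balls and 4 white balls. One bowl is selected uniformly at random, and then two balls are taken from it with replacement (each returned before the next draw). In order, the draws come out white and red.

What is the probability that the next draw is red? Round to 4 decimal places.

The likelihood of the observed sequence under each hypothesis: P(data | bowl A) = (1/11)(10/11) = 0.082645; P(data | bowl B) = (7/8)(1/8) = 0.10938; P(data | bowl C) = (4/11)(7/11) = 0.2314.
Multiplying each by its prior: 1/3 · 0.082645 = 0.027548, 1/3 · 0.10938 = 0.036458, 1/3 · 0.2314 = 0.077135; these sum to 0.14114.
Dividing through by the total gives posterior P(bowl A | data) = 0.19518, P(bowl B | data) = 0.25831, P(bowl C | data) = 0.54651.
So P(red next | data) = Σ P(red next | H) P(H | data) = (10/11)(0.19518) + (1/8)(0.25831) + (7/11)(0.54651) = 0.5575.

0.5575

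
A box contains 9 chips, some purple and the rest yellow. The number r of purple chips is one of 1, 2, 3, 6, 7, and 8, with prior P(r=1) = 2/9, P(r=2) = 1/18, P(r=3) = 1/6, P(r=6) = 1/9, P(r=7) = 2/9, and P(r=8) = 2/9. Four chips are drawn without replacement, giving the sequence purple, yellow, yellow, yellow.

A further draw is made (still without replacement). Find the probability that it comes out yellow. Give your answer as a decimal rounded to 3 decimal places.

For each hypothesis, P(data | H) works out to: P(data | r = 1) = (1/9)(8/8)(7/7)(6/6) = 1/9; P(data | r = 2) = (2/9)(7/8)(6/7)(5/6) = 5/36; P(data | r = 3) = (3/9)(6/8)(5/7)(4/6) = 5/42; P(data | r = 6) = (6/9)(3/8)(2/7)(1/6) = 1/84; P(data | r = 7) = (7/9)(2/8)(1/7)(0/6) = 0; P(data | r = 8) = (8/9)(1/8)(0/7) = 0.
The prior-weighted likelihoods are 2/9 · 1/9 = 2/81, 1/18 · 5/36 = 5/648, 1/6 · 5/42 = 5/252, 1/9 · 1/84 = 1/756, 2/9 · 0 = 0, 2/9 · 0 = 0; these sum to 3/56.
Normalising, the posterior is P(r = 1 | data) = 112/243, P(r = 2 | data) = 35/243, P(r = 3 | data) = 10/27, P(r = 6 | data) = 2/81, P(r = 7 | data) = 0, P(r = 8 | data) = 0.
The predictive probability is P(yellow next | data) = (1)(112/243) + (4/5)(35/243) + (3/5)(10/27) + (0)(2/81) = 194/243.

0.798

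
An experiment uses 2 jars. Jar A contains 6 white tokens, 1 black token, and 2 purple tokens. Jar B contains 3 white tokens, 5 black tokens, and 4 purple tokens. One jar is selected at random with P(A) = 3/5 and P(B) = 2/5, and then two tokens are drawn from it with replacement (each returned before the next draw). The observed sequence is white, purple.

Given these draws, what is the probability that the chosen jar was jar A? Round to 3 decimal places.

0.727

The likelihood of the observed sequence under each hypothesis: P(data | jar A) = (6/9)(2/9) = 4/27; P(data | jar B) = (3/12)(4/12) = 1/12.
Weighting by the prior gives 3/5 · 4/27 = 4/45, 2/5 · 1/12 = 1/30; summing to 11/90.
Therefore the posterior P(jar A | data) = (4/45) / (11/90) = 8/11.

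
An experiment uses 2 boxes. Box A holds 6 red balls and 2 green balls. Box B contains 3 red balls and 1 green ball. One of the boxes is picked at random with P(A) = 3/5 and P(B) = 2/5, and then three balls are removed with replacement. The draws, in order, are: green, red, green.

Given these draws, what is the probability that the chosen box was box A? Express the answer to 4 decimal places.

The likelihood of the observed sequence under each hypothesis: P(data | box A) = (2/8)(6/8)(2/8) = 3/64; P(data | box B) = (1/4)(3/4)(1/4) = 3/64.
Multiplying each by its prior: 3/5 · 3/64 = 9/320, 2/5 · 3/64 = 3/160; these sum to 3/64.
Therefore the posterior P(box A | data) = (9/320) / (3/64) = 3/5.

0.6000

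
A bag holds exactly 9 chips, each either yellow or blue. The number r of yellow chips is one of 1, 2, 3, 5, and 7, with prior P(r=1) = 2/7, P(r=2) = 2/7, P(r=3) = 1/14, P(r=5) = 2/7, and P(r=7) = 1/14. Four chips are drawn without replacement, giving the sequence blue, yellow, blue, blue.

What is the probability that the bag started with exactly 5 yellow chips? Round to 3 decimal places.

Compute the likelihood of the observed sequence for each case: P(data | r = 1) = (8/9)(1/8)(7/7)(6/6) = 1/9; P(data | r = 2) = (7/9)(2/8)(6/7)(5/6) = 5/36; P(data | r = 3) = (6/9)(3/8)(5/7)(4/6) = 5/42; P(data | r = 5) = (4/9)(5/8)(3/7)(2/6) = 5/126; P(data | r = 7) = (2/9)(7/8)(1/7)(0/6) = 0.
The prior-weighted likelihoods are 2/7 · 1/9 = 2/63, 2/7 · 5/36 = 5/126, 1/14 · 5/42 = 5/588, 2/7 · 5/126 = 5/441, 1/14 · 0 = 0; with total 23/252.
So P(r = 5 | data) = (5/441) / (23/252) = 20/161.

0.124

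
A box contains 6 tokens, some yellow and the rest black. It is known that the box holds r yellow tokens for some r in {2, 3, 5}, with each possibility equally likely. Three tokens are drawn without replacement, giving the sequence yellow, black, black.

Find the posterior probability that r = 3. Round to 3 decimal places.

0.429

The likelihood of the observed sequence under each hypothesis: P(data | r = 2) = (2/6)(4/5)(3/4) = 1/5; P(data | r = 3) = (3/6)(3/5)(2/4) = 3/20; P(data | r = 5) = (5/6)(1/5)(0/4) = 0.
The prior-weighted likelihoods are 1/3 · 1/5 = 1/15, 1/3 · 3/20 = 1/20, 1/3 · 0 = 0; summing to 7/60.
Hence P(r = 3 | data) = (1/20) / (7/60) = 3/7.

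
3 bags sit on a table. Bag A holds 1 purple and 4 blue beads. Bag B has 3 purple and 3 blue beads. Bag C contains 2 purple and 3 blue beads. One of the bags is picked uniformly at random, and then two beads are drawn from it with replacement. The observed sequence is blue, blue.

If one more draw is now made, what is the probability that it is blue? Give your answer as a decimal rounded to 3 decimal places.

0.682

For each hypothesis, P(data | H) works out to: P(data | bag A) = (4/5)(4/5) = 16/25; P(data | bag B) = (3/6)(3/6) = 1/4; P(data | bag C) = (3/5)(3/5) = 9/25.
Multiplying each by its prior: 1/3 · 16/25 = 16/75, 1/3 · 1/4 = 1/12, 1/3 · 9/25 = 3/25; summing to 5/12.
Normalising, the posterior is P(bag A | data) = 0.512, P(bag B | data) = 0.2, P(bag C | data) = 0.288.
So P(blue next | data) = Σ P(blue next | H) P(H | data) = (4/5)(0.512) + (1/2)(0.2) + (3/5)(0.288) = 0.6824.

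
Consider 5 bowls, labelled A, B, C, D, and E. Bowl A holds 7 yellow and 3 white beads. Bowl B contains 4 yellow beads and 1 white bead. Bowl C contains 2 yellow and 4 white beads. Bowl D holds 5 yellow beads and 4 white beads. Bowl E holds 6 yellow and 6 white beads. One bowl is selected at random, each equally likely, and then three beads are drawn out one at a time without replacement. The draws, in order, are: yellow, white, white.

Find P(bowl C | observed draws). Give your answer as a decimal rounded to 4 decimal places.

The likelihood of the observed sequence under each hypothesis: P(data | bowl A) = (7/10)(3/9)(2/8) = 0.058333; P(data | bowl B) = (4/5)(1/4)(0/3) = 0; P(data | bowl C) = (2/6)(4/5)(3/4) = 0.2; P(data | bowl D) = (5/9)(4/8)(3/7) = 0.11905; P(data | bowl E) = (6/12)(6/11)(5/10) = 0.13636.
Weighting by the prior gives 1/5 · 0.058333 = 0.011667, 1/5 · 0 = 0, 1/5 · 0.2 = 0.04, 1/5 · 0.11905 = 0.02381, 1/5 · 0.13636 = 0.027273; these sum to 0.10275.
So P(bowl C | data) = (0.04) / (0.10275) = 0.3893.

0.3893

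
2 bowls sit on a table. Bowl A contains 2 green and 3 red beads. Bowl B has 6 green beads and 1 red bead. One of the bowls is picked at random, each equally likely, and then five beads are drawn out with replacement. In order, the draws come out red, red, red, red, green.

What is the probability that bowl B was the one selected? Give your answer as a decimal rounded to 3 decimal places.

Under each hypothesis, the probability of the observed sequence is: P(data | bowl A) = (3/5)(3/5)(3/5)(3/5)(2/5) = 0.05184; P(data | bowl B) = (1/7)(1/7)(1/7)(1/7)(6/7) = 0.00035699.
The prior-weighted likelihoods are 1/2 · 0.05184 = 0.02592, 1/2 · 0.00035699 = 0.0001785; summing to 0.026098.
By Bayes' rule, P(bowl B | data) = (0.0001785) / (0.026098) = 0.0068394.

0.007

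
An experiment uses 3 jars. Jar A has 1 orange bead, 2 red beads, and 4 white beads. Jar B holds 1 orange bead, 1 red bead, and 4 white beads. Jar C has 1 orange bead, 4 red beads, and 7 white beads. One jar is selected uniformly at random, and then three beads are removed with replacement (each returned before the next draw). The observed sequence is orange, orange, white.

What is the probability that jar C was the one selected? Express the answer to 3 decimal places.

For each hypothesis, P(data | H) works out to: P(data | jar A) = (1/7)(1/7)(4/7) = 0.011662; P(data | jar B) = (1/6)(1/6)(4/6) = 0.018519; P(data | jar C) = (1/12)(1/12)(7/12) = 0.0040509.
The prior-weighted likelihoods are 1/3 · 0.011662 = 0.0038873, 1/3 · 0.018519 = 0.0061728, 1/3 · 0.0040509 = 0.0013503; with total 0.01141.
So P(jar C | data) = (0.0013503) / (0.01141) = 0.11834.

0.118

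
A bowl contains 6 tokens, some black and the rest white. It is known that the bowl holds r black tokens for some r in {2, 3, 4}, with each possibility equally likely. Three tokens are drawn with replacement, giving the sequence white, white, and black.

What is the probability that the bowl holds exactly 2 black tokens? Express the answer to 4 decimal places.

0.4267

The likelihood of the observed sequence under each hypothesis: P(data | r = 2) = (4/6)(4/6)(2/6) = 4/27; P(data | r = 3) = (3/6)(3/6)(3/6) = 1/8; P(data | r = 4) = (2/6)(2/6)(4/6) = 2/27.
Multiplying each by its prior: 1/3 · 4/27 = 4/81, 1/3 · 1/8 = 1/24, 1/3 · 2/27 = 2/81; these sum to 25/216.
Therefore the posterior P(r = 2 | data) = (4/81) / (25/216) = 32/75.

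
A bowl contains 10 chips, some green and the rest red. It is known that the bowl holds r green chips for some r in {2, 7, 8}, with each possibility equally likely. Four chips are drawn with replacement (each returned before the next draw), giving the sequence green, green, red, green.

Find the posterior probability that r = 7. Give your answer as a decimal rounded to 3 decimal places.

Compute the likelihood of the observed sequence for each case: P(data | r = 2) = (2/10)(2/10)(8/10)(2/10) = 0.0064; P(data | r = 7) = (7/10)(7/10)(3/10)(7/10) = 0.1029; P(data | r = 8) = (8/10)(8/10)(2/10)(8/10) = 0.1024.
Multiplying each by its prior: 1/3 · 0.0064 = 0.0021333, 1/3 · 0.1029 = 0.0343, 1/3 · 0.1024 = 0.034133; summing to 0.070567.
Hence P(r = 7 | data) = (0.0343) / (0.070567) = 0.48607.

0.486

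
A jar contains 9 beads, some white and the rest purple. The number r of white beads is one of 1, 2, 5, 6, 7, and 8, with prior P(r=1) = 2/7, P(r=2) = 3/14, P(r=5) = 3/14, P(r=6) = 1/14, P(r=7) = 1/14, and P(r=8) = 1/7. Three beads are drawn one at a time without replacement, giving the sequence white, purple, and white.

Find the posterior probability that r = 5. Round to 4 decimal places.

0.4225

Under each hypothesis, the probability of the observed sequence is: P(data | r = 1) = (1/9)(8/8)(0/7) = 0; P(data | r = 2) = (2/9)(7/8)(1/7) = 1/36; P(data | r = 5) = (5/9)(4/8)(4/7) = 10/63; P(data | r = 6) = (6/9)(3/8)(5/7) = 5/28; P(data | r = 7) = (7/9)(2/8)(6/7) = 1/6; P(data | r = 8) = (8/9)(1/8)(7/7) = 1/9.
Weighting by the prior gives 2/7 · 0 = 0, 3/14 · 1/36 = 1/168, 3/14 · 10/63 = 5/147, 1/14 · 5/28 = 5/392, 1/14 · 1/6 = 1/84, 1/7 · 1/9 = 1/63; with total 71/882.
By Bayes' rule, P(r = 5 | data) = (5/147) / (71/882) = 30/71.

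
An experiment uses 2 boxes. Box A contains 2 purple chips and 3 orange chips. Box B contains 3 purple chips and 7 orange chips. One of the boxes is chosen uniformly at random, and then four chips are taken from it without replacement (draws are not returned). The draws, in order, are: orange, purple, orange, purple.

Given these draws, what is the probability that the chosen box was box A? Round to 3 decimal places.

Compute the likelihood of the observed sequence for each case: P(data | box A) = (3/5)(2/4)(2/3)(1/2) = 1/10; P(data | box B) = (7/10)(3/9)(6/8)(2/7) = 1/20.
The prior-weighted likelihoods are 1/2 · 1/10 = 1/20, 1/2 · 1/20 = 1/40; summing to 3/40.
Hence P(box A | data) = (1/20) / (3/40) = 2/3.

0.667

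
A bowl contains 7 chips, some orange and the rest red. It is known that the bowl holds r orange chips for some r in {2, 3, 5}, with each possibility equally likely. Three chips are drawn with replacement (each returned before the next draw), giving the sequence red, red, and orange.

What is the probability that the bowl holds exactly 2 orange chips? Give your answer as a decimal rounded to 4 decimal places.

0.4237

For each hypothesis, P(data | H) works out to: P(data | r = 2) = (5/7)(5/7)(2/7) = 0.14577; P(data | r = 3) = (4/7)(4/7)(3/7) = 0.13994; P(data | r = 5) = (2/7)(2/7)(5/7) = 0.058309.
The prior-weighted likelihoods are 1/3 · 0.14577 = 0.048591, 1/3 · 0.13994 = 0.046647, 1/3 · 0.058309 = 0.019436; with total 0.11467.
By Bayes' rule, P(r = 2 | data) = (0.048591) / (0.11467) = 0.42373.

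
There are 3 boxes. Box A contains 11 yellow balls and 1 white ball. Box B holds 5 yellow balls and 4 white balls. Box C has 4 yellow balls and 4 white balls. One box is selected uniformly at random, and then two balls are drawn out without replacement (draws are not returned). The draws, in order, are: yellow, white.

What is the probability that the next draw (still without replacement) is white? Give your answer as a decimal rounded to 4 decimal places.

0.4049

The likelihood of the observed sequence under each hypothesis: P(data | box A) = (11/12)(1/11) = 1/12; P(data | box B) = (5/9)(4/8) = 5/18; P(data | box C) = (4/8)(4/7) = 2/7.
The prior-weighted likelihoods are 1/3 · 1/12 = 1/36, 1/3 · 5/18 = 5/54, 1/3 · 2/7 = 2/21; with total 163/756.
The posterior is then P(box A | data) = 21/163, P(box B | data) = 70/163, P(box C | data) = 72/163.
Averaging over the posterior, P(white next | data) = (0)(21/163) + (3/7)(70/163) + (1/2)(72/163) = 66/163.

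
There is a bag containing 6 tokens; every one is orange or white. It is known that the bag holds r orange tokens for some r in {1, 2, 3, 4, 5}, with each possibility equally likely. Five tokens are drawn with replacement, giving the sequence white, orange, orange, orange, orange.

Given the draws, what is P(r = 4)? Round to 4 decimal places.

The likelihood of the observed sequence under each hypothesis: P(data | r = 1) = (5/6)(1/6)(1/6)(1/6)(1/6) = 0.000643; P(data | r = 2) = (4/6)(2/6)(2/6)(2/6)(2/6) = 0.0082305; P(data | r = 3) = (3/6)(3/6)(3/6)(3/6)(3/6) = 0.03125; P(data | r = 4) = (2/6)(4/6)(4/6)(4/6)(4/6) = 0.065844; P(data | r = 5) = (1/6)(5/6)(5/6)(5/6)(5/6) = 0.080376.
Weighting by the prior gives 1/5 · 0.000643 = 0.0001286, 1/5 · 0.0082305 = 0.0016461, 1/5 · 0.03125 = 0.00625, 1/5 · 0.065844 = 0.013169, 1/5 · 0.080376 = 0.016075; with total 0.037269.
By Bayes' rule, P(r = 4 | data) = (0.013169) / (0.037269) = 0.35335.

0.3533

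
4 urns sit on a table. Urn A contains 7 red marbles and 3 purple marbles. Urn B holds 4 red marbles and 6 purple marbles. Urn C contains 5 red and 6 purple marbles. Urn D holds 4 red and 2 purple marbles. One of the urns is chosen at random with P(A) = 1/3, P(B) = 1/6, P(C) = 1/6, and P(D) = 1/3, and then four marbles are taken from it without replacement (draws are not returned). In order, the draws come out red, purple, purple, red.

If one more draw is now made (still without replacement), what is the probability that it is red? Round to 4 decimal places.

For each hypothesis, P(data | H) works out to: P(data | urn A) = (7/10)(3/9)(2/8)(6/7) = 0.05; P(data | urn B) = (4/10)(6/9)(5/8)(3/7) = 0.071429; P(data | urn C) = (5/11)(6/10)(5/9)(4/8) = 0.075758; P(data | urn D) = (4/6)(2/5)(1/4)(3/3) = 0.066667.
Weighting by the prior gives 1/3 · 0.05 = 0.016667, 1/6 · 0.071429 = 0.011905, 1/6 · 0.075758 = 0.012626, 1/3 · 0.066667 = 0.022222; summing to 0.06342.
Dividing through by the total gives posterior P(urn A | data) = 0.2628, P(urn B | data) = 0.18771, P(urn C | data) = 0.19909, P(urn D | data) = 0.3504.
The predictive probability is P(red next | data) = (5/6)(0.2628) + (1/3)(0.18771) + (3/7)(0.19909) + (1)(0.3504) = 0.71729.

0.7173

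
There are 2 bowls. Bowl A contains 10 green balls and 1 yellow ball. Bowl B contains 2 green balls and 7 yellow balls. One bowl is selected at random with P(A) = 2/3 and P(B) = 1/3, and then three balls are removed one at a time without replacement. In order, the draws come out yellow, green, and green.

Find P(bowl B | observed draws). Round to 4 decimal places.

0.1325

Compute the likelihood of the observed sequence for each case: P(data | bowl A) = (1/11)(10/10)(9/9) = 0.090909; P(data | bowl B) = (7/9)(2/8)(1/7) = 0.027778.
Weighting by the prior gives 2/3 · 0.090909 = 0.060606, 1/3 · 0.027778 = 0.0092593; with total 0.069865.
Therefore the posterior P(bowl B | data) = (0.0092593) / (0.069865) = 0.13253.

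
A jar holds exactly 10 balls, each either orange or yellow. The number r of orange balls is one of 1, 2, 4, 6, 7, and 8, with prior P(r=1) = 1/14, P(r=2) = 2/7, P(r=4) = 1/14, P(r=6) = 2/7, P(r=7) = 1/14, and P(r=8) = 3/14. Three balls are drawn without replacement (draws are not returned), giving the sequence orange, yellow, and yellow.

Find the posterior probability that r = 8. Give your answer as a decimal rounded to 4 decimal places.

The likelihood of the observed sequence under each hypothesis: P(data | r = 1) = (1/10)(9/9)(8/8) = 0.1; P(data | r = 2) = (2/10)(8/9)(7/8) = 0.15556; P(data | r = 4) = (4/10)(6/9)(5/8) = 0.16667; P(data | r = 6) = (6/10)(4/9)(3/8) = 0.1; P(data | r = 7) = (7/10)(3/9)(2/8) = 0.058333; P(data | r = 8) = (8/10)(2/9)(1/8) = 0.022222.
Weighting by the prior gives 1/14 · 0.1 = 0.0071429, 2/7 · 0.15556 = 0.044444, 1/14 · 0.16667 = 0.011905, 2/7 · 0.1 = 0.028571, 1/14 · 0.058333 = 0.0041667, 3/14 · 0.022222 = 0.0047619; with total 0.10099.
By Bayes' rule, P(r = 8 | data) = (0.0047619) / (0.10099) = 0.047151.

0.0472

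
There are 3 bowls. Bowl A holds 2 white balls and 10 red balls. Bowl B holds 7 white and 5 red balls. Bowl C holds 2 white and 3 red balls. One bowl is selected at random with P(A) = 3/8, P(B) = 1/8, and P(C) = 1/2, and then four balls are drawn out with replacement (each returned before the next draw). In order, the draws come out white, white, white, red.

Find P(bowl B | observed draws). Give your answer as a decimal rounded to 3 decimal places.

0.334

Compute the likelihood of the observed sequence for each case: P(data | bowl A) = (2/12)(2/12)(2/12)(10/12) = 0.003858; P(data | bowl B) = (7/12)(7/12)(7/12)(5/12) = 0.082706; P(data | bowl C) = (2/5)(2/5)(2/5)(3/5) = 0.0384.
Multiplying each by its prior: 3/8 · 0.003858 = 0.0014468, 1/8 · 0.082706 = 0.010338, 1/2 · 0.0384 = 0.0192; with total 0.030985.
By Bayes' rule, P(bowl B | data) = (0.010338) / (0.030985) = 0.33365.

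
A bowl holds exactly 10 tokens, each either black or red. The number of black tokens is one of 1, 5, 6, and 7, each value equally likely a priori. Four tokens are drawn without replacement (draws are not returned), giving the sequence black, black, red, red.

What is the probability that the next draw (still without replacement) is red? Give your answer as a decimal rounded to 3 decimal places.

Compute the likelihood of the observed sequence for each case: P(data | r = 1) = (1/10)(0/9) = 0; P(data | r = 5) = (5/10)(4/9)(5/8)(4/7) = 0.079365; P(data | r = 6) = (6/10)(5/9)(4/8)(3/7) = 0.071429; P(data | r = 7) = (7/10)(6/9)(3/8)(2/7) = 0.05.
Weighting by the prior gives 1/4 · 0 = 0, 1/4 · 0.079365 = 0.019841, 1/4 · 0.071429 = 0.017857, 1/4 · 0.05 = 0.0125; with total 0.050198.
Normalising, the posterior is P(r = 1 | data) = 0, P(r = 5 | data) = 0.39526, P(r = 6 | data) = 0.35573, P(r = 7 | data) = 0.24901.
Averaging over the posterior, P(red next | data) = (1/2)(0.39526) + (1/3)(0.35573) + (1/6)(0.24901) = 0.35771.

0.358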